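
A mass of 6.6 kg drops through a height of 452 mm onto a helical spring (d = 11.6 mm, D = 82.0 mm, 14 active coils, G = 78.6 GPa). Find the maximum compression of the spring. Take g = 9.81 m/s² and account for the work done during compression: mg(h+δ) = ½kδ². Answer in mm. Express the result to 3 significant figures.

k = Gd⁴/(8D³N_a) = (78.6×10³)(11.6⁴)/(8·82.0³·14) = 23.046 N/mm
W = mg = 6.6 × 9.81 = 64.746 N
½kδ² − Wδ − Wh = 0 → δ = (W + √(W² + 2kWh))/k
δ = (64.746 + √(4192 + 1.34889e+06))/23.046 = (64.746 + 1163.2)/23.046 = 53.283 mm

53.3 mm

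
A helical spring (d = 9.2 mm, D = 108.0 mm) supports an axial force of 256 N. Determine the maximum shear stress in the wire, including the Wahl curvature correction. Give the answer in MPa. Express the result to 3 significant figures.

101 MPa

Spring index C = D/d = 108.0/9.2 = 11.7391
K_W = (4C−1)/(4C−4) + 0.615/C = 45.957/42.957 + 0.0524 = 1.1222
τ₀ = 8FD/(πd³) = 8·256·108.0/(π·9.2³) = 221184/2446.3 = 90.415 MPa
τ_max = K·τ₀ = 1.1222 × 90.415 = 101.47 MPa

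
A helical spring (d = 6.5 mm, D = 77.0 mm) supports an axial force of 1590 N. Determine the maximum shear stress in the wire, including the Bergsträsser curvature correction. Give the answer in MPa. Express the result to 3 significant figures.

Spring index C = D/d = 77.0/6.5 = 11.8462
K_B = (4C+2)/(4C−3) = 49.385/44.385 = 1.1127
τ₀ = 8FD/(πd³) = 8·1590·77.0/(π·6.5³) = 979440/862.76 = 1135.2 MPa
τ_max = K·τ₀ = 1.1127 × 1135.2 = 1263.1 MPa

1260 MPa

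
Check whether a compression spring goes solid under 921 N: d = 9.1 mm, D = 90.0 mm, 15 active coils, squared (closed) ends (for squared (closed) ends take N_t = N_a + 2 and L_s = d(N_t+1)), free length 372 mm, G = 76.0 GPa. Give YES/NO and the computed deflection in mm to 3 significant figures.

k = Gd⁴/(8D³N_a) = (76.0×10³)(9.1⁴)/(8·90.0³·15) = 5.9576 N/mm
N_t = 17; L_s = 9.1·18 = 163.8 mm; δ_solid = L₀ − L_s = 372 − 163.8 = 208.2 mm
δ = F/k = 921/5.9576 = 154.59 mm
δ < δ_solid → spring does not go solid

NO, δ = 155 mm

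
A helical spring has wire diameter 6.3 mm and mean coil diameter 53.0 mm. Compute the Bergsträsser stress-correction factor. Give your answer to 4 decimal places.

1.1631

C = D/d = 53.0/6.3 = 8.4127
K_B = (4C+2)/(4C−3) = 35.651/30.651 = 1.1631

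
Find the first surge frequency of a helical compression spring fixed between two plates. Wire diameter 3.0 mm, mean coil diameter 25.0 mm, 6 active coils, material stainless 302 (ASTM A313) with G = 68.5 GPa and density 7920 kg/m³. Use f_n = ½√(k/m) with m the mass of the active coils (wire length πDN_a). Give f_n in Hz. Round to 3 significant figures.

k = Gd⁴/(8D³N_a) = (68.5×10³)(3.0⁴)/(8·25.0³·6) = 7.398 N/mm = 7398 N/m
Wire length L = πDN_a = π·25.0·6 = 471.24 mm
m = ρ·(πd²/4)·L = 7920 × 7.0686×10⁻⁶ m² × 0.47124 m = 0.026381 kg
f_n = ½√(k/m) = 0.5·√(7398/0.026381) = 0.5·√(2.8042e+05) = 264.78 Hz

265 Hz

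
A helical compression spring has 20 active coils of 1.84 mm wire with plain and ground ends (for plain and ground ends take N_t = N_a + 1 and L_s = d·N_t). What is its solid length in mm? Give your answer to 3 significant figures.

38.6 mm

plain and ground ends: N_t = N_a + 1 = 20 + 1 = 21
L_s = d·N_t = 1.84 × 21 = 38.64 mm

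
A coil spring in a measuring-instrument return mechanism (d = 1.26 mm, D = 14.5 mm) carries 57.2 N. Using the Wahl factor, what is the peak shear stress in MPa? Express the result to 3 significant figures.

Spring index C = D/d = 14.5/1.26 = 11.5079
K_W = (4C−1)/(4C−4) + 0.615/C = 45.032/42.032 + 0.0534 = 1.1248
τ₀ = 8FD/(πd³) = 8·57.2·14.5/(π·1.26³) = 6635.2/6.2844 = 1055.8 MPa
τ_max = K·τ₀ = 1.1248 × 1055.8 = 1187.6 MPa

1190 MPa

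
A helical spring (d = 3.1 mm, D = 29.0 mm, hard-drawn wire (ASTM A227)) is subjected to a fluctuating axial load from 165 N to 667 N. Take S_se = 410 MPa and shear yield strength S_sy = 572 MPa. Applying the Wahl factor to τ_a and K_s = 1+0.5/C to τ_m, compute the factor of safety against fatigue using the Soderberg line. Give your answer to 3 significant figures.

0.274

C = D/d = 29.0/3.1 = 9.3548; K_W = (4C−1)/(4C−4)+0.615/C = 1.1555; K_s = 1+0.5/C = 1.0534
F_a = (F_max−F_min)/2 = 251 N; F_m = (F_max+F_min)/2 = 416 N
τ_a = K_W·8F_aD/(πd³) = 1.1555 × 622.2 = 718.95 MPa
τ_m = K_s·8F_mD/(πd³) = 1.0534 × 1031.2 = 1086.3 MPa
Soderberg: 1/n_f = τ_a/S_se + τ_m/S_sy = 718.95/410 + 1086.3/572 = 1.75354 + 1.89917 = 3.6527
n_f = 1/3.6527 = 0.2738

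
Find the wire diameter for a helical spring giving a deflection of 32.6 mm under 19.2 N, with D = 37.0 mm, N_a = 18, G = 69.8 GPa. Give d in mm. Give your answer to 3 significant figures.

Required rate k = F/δ = 19.2/32.6 = 0.58896 N/mm
d = (8D³N_a·k / G)^(1/4) = (8·37.0³·18·0.58896 / (69.8×10³))^0.25
  = (61.545)^0.25 = 2.8009 mm

2.80 mm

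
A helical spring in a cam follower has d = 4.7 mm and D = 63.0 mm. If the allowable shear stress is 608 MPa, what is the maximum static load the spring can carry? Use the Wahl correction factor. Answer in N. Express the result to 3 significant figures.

C = D/d = 63.0/4.7 = 13.4043
K_W = (4C−1)/(4C−4) + 0.615/C = 52.617/49.617 + 0.0459 = 1.1063
τ_max = K·8FD/(πd³) → F_max = τ_allow·πd³/(8DK)
F_max = 608·π·4.7³/(8·63.0·1.1063) = 1.9831e+05/557.6 = 355.65 N

356 N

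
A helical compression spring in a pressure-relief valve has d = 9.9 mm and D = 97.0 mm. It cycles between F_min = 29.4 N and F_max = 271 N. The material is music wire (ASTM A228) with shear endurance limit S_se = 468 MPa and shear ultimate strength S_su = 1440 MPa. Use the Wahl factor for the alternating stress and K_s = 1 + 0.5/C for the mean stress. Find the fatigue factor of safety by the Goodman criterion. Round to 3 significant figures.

9.68

C = D/d = 97.0/9.9 = 9.7980; K_W = (4C−1)/(4C−4)+0.615/C = 1.1480; K_s = 1+0.5/C = 1.0510
F_a = (F_max−F_min)/2 = 120.8 N; F_m = (F_max+F_min)/2 = 150.2 N
τ_a = K_W·8F_aD/(πd³) = 1.1480 × 30.752 = 35.304 MPa
τ_m = K_s·8F_mD/(πd³) = 1.0510 × 38.236 = 40.188 MPa
Goodman: 1/n_f = τ_a/S_se + τ_m/S_su = 35.304/468 + 40.188/1440 = 0.07544 + 0.02791 = 0.10334
n_f = 1/0.10334 = 9.676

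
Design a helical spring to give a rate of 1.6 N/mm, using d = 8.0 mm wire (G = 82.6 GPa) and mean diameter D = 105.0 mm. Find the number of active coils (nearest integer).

N_a = Gd⁴/(8D³k) = (82.6×10³ × 8.0⁴)/(8 × 105.0³ × 1.6)
    = 3.3833e+08 / 1.48176e+07 = 22.83 → 23 coils

23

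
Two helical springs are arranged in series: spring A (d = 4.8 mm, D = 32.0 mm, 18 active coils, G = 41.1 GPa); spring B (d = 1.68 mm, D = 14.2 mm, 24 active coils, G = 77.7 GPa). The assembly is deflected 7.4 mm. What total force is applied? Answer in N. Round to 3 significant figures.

6.70 N

k_A = Gd⁴/(8D³N_a) = (41.1×10³)(4.8⁴)/(8·32.0³·18) = 4.6237 N/mm
k_B = Gd⁴/(8D³N_a) = (77.7×10³)(1.68⁴)/(8·14.2³·24) = 1.1259 N/mm
Series: 1/k_eq = 1/4.6237 + 1/1.1259 = 1.1045; k_eq = 0.90541 N/mm
F = k_eq·δ = 0.90541·7.4 = 6.7001 N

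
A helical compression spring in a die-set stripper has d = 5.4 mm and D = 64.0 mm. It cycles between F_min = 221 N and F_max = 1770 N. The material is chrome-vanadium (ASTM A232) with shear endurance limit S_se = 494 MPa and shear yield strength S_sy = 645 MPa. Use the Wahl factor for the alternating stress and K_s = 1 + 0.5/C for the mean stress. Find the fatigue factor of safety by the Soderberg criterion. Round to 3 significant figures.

C = D/d = 64.0/5.4 = 11.8519; K_W = (4C−1)/(4C−4)+0.615/C = 1.1210; K_s = 1+0.5/C = 1.0422
F_a = (F_max−F_min)/2 = 774.5 N; F_m = (F_max+F_min)/2 = 995.5 N
τ_a = K_W·8F_aD/(πd³) = 1.1210 × 801.6 = 898.6 MPa
τ_m = K_s·8F_mD/(πd³) = 1.0422 × 1030.3 = 1073.8 MPa
Soderberg: 1/n_f = τ_a/S_se + τ_m/S_sy = 898.6/494 + 1073.8/645 = 1.81903 + 1.66482 = 3.4838
n_f = 1/3.4838 = 0.287

0.287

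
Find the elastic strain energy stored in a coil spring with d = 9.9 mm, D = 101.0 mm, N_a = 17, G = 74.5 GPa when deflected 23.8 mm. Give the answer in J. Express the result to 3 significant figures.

k = Gd⁴/(8D³N_a) = (74.5×10³)(9.9⁴)/(8·101.0³·17) = 5.1073 N/mm
U = ½kδ² = 0.5 × 5.1073 × 23.8² = 1446.5 N·mm = 1.4465 J

1.45 J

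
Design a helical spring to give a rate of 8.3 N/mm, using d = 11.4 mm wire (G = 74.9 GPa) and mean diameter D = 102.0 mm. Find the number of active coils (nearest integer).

18

N_a = Gd⁴/(8D³k) = (74.9×10³ × 11.4⁴)/(8 × 102.0³ × 8.3)
    = 1.26503e+09 / 7.04642e+07 = 17.95 → 18 coils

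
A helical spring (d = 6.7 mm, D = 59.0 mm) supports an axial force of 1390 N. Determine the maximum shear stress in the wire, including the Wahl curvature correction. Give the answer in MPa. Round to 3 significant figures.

810 MPa

Spring index C = D/d = 59.0/6.7 = 8.8060
K_W = (4C−1)/(4C−4) + 0.615/C = 34.224/31.224 + 0.0698 = 1.1659
τ₀ = 8FD/(πd³) = 8·1390·59.0/(π·6.7³) = 656080/944.87 = 694.36 MPa
τ_max = K·τ₀ = 1.1659 × 694.36 = 809.56 MPa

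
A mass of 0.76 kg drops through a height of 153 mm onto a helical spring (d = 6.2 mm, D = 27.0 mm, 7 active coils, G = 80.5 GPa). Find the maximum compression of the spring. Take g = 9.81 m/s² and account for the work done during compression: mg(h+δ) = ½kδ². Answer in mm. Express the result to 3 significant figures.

4.67 mm

k = Gd⁴/(8D³N_a) = (80.5×10³)(6.2⁴)/(8·27.0³·7) = 107.92 N/mm
W = mg = 0.76 × 9.81 = 7.4556 N
½kδ² − Wδ − Wh = 0 → δ = (W + √(W² + 2kWh))/k
δ = (7.4556 + √(55.586 + 246200))/107.92 = (7.4556 + 496.24)/107.92 = 4.6675 mm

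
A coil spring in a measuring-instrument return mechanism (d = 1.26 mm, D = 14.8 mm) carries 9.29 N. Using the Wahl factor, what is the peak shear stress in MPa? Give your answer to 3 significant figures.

196 MPa

Spring index C = D/d = 14.8/1.26 = 11.7460
K_W = (4C−1)/(4C−4) + 0.615/C = 45.984/42.984 + 0.0524 = 1.1222
τ₀ = 8FD/(πd³) = 8·9.29·14.8/(π·1.26³) = 1099.94/6.2844 = 175.03 MPa
τ_max = K·τ₀ = 1.1222 × 175.03 = 196.41 MPa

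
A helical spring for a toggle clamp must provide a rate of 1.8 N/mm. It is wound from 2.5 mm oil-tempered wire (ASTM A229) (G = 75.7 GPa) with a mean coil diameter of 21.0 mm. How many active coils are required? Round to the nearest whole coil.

22

N_a = Gd⁴/(8D³k) = (75.7×10³ × 2.5⁴)/(8 × 21.0³ × 1.8)
    = 2.95703e+06 / 133358 = 22.17 → 22 coils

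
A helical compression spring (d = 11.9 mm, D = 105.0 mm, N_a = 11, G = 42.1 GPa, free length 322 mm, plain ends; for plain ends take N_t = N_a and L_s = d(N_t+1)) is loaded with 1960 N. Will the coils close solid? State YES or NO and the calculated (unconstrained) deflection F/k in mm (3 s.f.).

YES, δ = 237 mm

k = Gd⁴/(8D³N_a) = (42.1×10³)(11.9⁴)/(8·105.0³·11) = 8.2874 N/mm
N_t = 11; L_s = 11.9·12 = 142.8 mm; δ_solid = L₀ − L_s = 322 − 142.8 = 179.2 mm
δ = F/k = 1960/8.2874 = 236.5 mm
δ ≥ δ_solid → spring goes solid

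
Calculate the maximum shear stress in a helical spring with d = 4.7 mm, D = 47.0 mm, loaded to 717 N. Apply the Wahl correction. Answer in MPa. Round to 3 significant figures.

946 MPa

Spring index C = D/d = 47.0/4.7 = 10.0000
K_W = (4C−1)/(4C−4) + 0.615/C = 39.000/36.000 + 0.0615 = 1.1448
τ₀ = 8FD/(πd³) = 8·717·47.0/(π·4.7³) = 269592/326.17 = 826.54 MPa
τ_max = K·τ₀ = 1.1448 × 826.54 = 946.25 MPa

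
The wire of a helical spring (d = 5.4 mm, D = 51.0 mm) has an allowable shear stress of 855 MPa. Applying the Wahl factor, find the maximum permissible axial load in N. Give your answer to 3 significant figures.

C = D/d = 51.0/5.4 = 9.4444
K_W = (4C−1)/(4C−4) + 0.615/C = 36.778/33.778 + 0.0651 = 1.1539
τ_max = K·8FD/(πd³) → F_max = τ_allow·πd³/(8DK)
F_max = 855·π·5.4³/(8·51.0·1.1539) = 4.2296e+05/470.8 = 898.37 N

898 N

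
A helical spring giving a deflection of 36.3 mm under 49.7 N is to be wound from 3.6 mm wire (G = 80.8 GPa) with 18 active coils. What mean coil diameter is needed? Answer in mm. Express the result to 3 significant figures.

41.0 mm

Required rate k = F/δ = 49.7/36.3 = 1.3691 N/mm
D = (Gd⁴/(8N_a·k))^(1/3) = (80.8×10³·3.6⁴/(8·18·1.3691))^(1/3)
  = (68835)^(1/3) = 40.9829 mm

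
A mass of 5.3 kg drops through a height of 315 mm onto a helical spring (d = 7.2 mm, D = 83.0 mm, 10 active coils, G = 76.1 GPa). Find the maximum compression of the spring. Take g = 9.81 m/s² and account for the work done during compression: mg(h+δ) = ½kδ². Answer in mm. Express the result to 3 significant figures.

k = Gd⁴/(8D³N_a) = (76.1×10³)(7.2⁴)/(8·83.0³·10) = 4.4709 N/mm
W = mg = 5.3 × 9.81 = 51.993 N
½kδ² − Wδ − Wh = 0 → δ = (W + √(W² + 2kWh))/k
δ = (51.993 + √(2703.3 + 146445))/4.4709 = (51.993 + 386.2)/4.4709 = 98.011 mm

98.0 mm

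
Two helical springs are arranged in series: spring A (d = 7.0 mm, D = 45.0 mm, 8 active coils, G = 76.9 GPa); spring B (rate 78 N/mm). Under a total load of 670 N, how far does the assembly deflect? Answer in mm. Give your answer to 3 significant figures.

k_A = Gd⁴/(8D³N_a) = (76.9×10³)(7.0⁴)/(8·45.0³·8) = 31.659 N/mm
Series: 1/k_eq = 1/31.659 + 1/78 = 0.044407; k_eq = 22.519 N/mm
δ = F/k_eq = 670/22.519 = 29.753 mm

29.8 mm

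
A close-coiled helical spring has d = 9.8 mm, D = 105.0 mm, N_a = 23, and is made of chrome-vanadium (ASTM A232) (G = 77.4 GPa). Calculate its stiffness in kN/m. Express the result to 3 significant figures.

3.35 kN/m

k = Gd⁴/(8D³N_a) = (77.4×10³ × 9.8⁴) / (8 × 105.0³ × 23)
  = 7.13913e+08 / 2.13003e+08 = 3.3517 N/mm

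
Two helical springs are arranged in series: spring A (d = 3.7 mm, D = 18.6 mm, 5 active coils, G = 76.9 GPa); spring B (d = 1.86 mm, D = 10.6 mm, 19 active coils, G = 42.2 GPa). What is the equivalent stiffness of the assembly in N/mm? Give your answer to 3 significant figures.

2.66 N/mm

k_A = Gd⁴/(8D³N_a) = (76.9×10³)(3.7⁴)/(8·18.6³·5) = 55.993 N/mm
k_B = Gd⁴/(8D³N_a) = (42.2×10³)(1.86⁴)/(8·10.6³·19) = 2.79 N/mm
Series: 1/k_eq = 1/55.993 + 1/2.79 = 0.37628; k_eq = 2.6576 N/mm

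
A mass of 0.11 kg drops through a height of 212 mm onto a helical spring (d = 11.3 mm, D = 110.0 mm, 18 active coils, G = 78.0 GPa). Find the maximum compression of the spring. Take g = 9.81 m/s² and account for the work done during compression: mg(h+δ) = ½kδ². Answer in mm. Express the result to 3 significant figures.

8.47 mm

k = Gd⁴/(8D³N_a) = (78.0×10³)(11.3⁴)/(8·110.0³·18) = 6.6354 N/mm
W = mg = 0.11 × 9.81 = 1.0791 N
½kδ² − Wδ − Wh = 0 → δ = (W + √(W² + 2kWh))/k
δ = (1.0791 + √(1.1645 + 3035.96))/6.6354 = (1.0791 + 55.11)/6.6354 = 8.4681 mm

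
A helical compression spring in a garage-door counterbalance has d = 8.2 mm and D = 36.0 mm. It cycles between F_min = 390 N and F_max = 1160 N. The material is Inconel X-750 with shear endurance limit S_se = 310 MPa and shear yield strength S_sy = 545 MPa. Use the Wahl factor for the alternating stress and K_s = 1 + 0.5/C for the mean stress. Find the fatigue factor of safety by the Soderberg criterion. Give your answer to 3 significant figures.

1.84

C = D/d = 36.0/8.2 = 4.3902; K_W = (4C−1)/(4C−4)+0.615/C = 1.3613; K_s = 1+0.5/C = 1.1139
F_a = (F_max−F_min)/2 = 385 N; F_m = (F_max+F_min)/2 = 775 N
τ_a = K_W·8F_aD/(πd³) = 1.3613 × 64.012 = 87.14 MPa
τ_m = K_s·8F_mD/(πd³) = 1.1139 × 128.86 = 143.53 MPa
Soderberg: 1/n_f = τ_a/S_se + τ_m/S_sy = 87.14/310 + 143.53/545 = 0.28110 + 0.26336 = 0.54446
n_f = 1/0.54446 = 1.837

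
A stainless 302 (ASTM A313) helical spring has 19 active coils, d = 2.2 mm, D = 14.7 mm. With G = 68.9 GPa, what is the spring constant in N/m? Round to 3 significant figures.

k = Gd⁴/(8D³N_a) = (68.9×10³ × 2.2⁴) / (8 × 14.7³ × 19)
  = 1.61402e+06 / 482831 = 3.3428 N/mm = 3342.8 N/m

3340 N/m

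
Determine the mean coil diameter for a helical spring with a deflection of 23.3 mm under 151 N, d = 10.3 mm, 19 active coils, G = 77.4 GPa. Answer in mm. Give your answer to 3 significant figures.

Required rate k = F/δ = 151/23.3 = 6.4807 N/mm
D = (Gd⁴/(8N_a·k))^(1/3) = (77.4×10³·10.3⁴/(8·19·6.4807))^(1/3)
  = (884352)^(1/3) = 95.9861 mm

96.0 mm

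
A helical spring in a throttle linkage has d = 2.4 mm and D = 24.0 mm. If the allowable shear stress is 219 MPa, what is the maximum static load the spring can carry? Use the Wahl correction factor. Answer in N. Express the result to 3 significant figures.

43.3 N

C = D/d = 24.0/2.4 = 10.0000
K_W = (4C−1)/(4C−4) + 0.615/C = 39.000/36.000 + 0.0615 = 1.1448
τ_max = K·8FD/(πd³) → F_max = τ_allow·πd³/(8DK)
F_max = 219·π·2.4³/(8·24.0·1.1448) = 9511/219.81 = 43.27 N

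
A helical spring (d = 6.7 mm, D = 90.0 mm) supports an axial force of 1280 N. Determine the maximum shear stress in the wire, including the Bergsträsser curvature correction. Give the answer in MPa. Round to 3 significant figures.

1070 MPa

Spring index C = D/d = 90.0/6.7 = 13.4328
K_B = (4C+2)/(4C−3) = 55.731/50.731 = 1.0986
τ₀ = 8FD/(πd³) = 8·1280·90.0/(π·6.7³) = 921600/944.87 = 975.37 MPa
τ_max = K·τ₀ = 1.0986 × 975.37 = 1071.5 MPa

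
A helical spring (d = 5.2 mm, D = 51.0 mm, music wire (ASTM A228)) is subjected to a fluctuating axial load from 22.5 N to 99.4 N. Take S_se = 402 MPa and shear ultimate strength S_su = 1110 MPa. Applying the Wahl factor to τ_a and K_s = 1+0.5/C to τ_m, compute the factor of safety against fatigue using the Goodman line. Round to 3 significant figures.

C = D/d = 51.0/5.2 = 9.8077; K_W = (4C−1)/(4C−4)+0.615/C = 1.1479; K_s = 1+0.5/C = 1.0510
F_a = (F_max−F_min)/2 = 38.45 N; F_m = (F_max+F_min)/2 = 60.95 N
τ_a = K_W·8F_aD/(πd³) = 1.1479 × 35.514 = 40.765 MPa
τ_m = K_s·8F_mD/(πd³) = 1.0510 × 56.296 = 59.166 MPa
Goodman: 1/n_f = τ_a/S_se + τ_m/S_su = 40.765/402 + 59.166/1110 = 0.10140 + 0.05330 = 0.15471
n_f = 1/0.15471 = 6.464

6.46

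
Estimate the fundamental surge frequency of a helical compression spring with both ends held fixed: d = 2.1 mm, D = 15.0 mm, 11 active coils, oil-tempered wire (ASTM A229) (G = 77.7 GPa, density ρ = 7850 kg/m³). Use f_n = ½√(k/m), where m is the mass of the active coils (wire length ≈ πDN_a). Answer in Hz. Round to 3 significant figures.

k = Gd⁴/(8D³N_a) = (77.7×10³)(2.1⁴)/(8·15.0³·11) = 5.0879 N/mm = 5087.9 N/m
Wire length L = πDN_a = π·15.0·11 = 518.36 mm
m = ρ·(πd²/4)·L = 7850 × 3.4636×10⁻⁶ m² × 0.51836 m = 0.014094 kg
f_n = ½√(k/m) = 0.5·√(5087.9/0.014094) = 0.5·√(3.61e+05) = 300.42 Hz

300 Hz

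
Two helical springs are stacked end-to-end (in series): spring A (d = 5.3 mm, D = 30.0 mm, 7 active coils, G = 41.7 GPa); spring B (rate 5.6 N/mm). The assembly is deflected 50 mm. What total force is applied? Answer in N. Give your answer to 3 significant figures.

k_A = Gd⁴/(8D³N_a) = (41.7×10³)(5.3⁴)/(8·30.0³·7) = 21.761 N/mm
Series: 1/k_eq = 1/21.761 + 1/5.6 = 0.22452; k_eq = 4.4539 N/mm
F = k_eq·δ = 4.4539·50 = 222.69 N

223 N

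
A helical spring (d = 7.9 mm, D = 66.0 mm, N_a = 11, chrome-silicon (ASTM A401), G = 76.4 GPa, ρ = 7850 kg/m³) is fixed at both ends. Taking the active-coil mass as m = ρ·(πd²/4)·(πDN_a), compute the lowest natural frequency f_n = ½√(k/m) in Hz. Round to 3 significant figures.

57.9 Hz

k = Gd⁴/(8D³N_a) = (76.4×10³)(7.9⁴)/(8·66.0³·11) = 11.762 N/mm = 11762 N/m
Wire length L = πDN_a = π·66.0·11 = 2280.8 mm
m = ρ·(πd²/4)·L = 7850 × 49.017×10⁻⁶ m² × 2.2808 m = 0.87761 kg
f_n = ½√(k/m) = 0.5·√(11762/0.87761) = 0.5·√(13403) = 57.885 Hz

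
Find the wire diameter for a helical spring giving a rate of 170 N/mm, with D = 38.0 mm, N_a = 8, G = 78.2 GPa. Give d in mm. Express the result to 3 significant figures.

d = (8D³N_a·k / G)^(1/4) = (8·38.0³·8·170 / (78.2×10³))^0.25
  = (7634.4)^0.25 = 9.3475 mm

9.35 mm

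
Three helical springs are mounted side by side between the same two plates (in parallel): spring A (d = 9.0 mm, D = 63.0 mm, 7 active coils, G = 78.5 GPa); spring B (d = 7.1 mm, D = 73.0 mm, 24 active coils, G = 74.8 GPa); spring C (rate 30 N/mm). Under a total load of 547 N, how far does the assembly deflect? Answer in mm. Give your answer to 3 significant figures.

k_A = Gd⁴/(8D³N_a) = (78.5×10³)(9.0⁴)/(8·63.0³·7) = 36.782 N/mm
k_B = Gd⁴/(8D³N_a) = (74.8×10³)(7.1⁴)/(8·73.0³·24) = 2.5449 N/mm
Parallel: k_eq = 36.782 + 2.5449 + 30 = 69.326 N/mm
δ = F/k_eq = 547/69.326 = 7.8902 mm

7.89 mm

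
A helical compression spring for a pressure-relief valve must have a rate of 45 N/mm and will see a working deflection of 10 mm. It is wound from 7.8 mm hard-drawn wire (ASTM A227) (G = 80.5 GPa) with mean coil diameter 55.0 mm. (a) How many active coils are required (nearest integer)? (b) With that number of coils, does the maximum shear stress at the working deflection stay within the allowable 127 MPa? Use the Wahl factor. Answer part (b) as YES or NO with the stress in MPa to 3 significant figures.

N_a = Gd⁴/(8D³k) = (80.5×10³)(7.8⁴)/(8·55.0³·45) = 4.975 → N_a = 5
Actual rate k = Gd⁴/(8D³·5) = 44.774 N/mm
Working load F = kδ = 44.774·10 = 447.74 N
C = 55.0/7.8 = 7.0513; K_W = (4C−1)/(4C−4)+0.615/C = 1.2112
τ_max = K_W·8FD/(πd³) = 1.2112·132.14 = 160.05 MPa
τ_max > 127 MPa → exceeds allowable

(a) 5 coils; (b) NO, τ_max = 160 MPa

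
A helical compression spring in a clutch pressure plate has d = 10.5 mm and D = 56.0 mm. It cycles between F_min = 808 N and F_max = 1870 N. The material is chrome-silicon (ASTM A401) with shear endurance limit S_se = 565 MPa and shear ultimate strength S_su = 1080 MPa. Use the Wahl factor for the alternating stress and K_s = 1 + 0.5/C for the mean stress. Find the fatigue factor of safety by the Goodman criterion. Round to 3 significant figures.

C = D/d = 56.0/10.5 = 5.3333; K_W = (4C−1)/(4C−4)+0.615/C = 1.2884; K_s = 1+0.5/C = 1.0938
F_a = (F_max−F_min)/2 = 531 N; F_m = (F_max+F_min)/2 = 1339 N
τ_a = K_W·8F_aD/(πd³) = 1.2884 × 65.412 = 84.276 MPa
τ_m = K_s·8F_mD/(πd³) = 1.0938 × 164.95 = 180.41 MPa
Goodman: 1/n_f = τ_a/S_se + τ_m/S_su = 84.276/565 + 180.41/1080 = 0.14916 + 0.16705 = 0.31621
n_f = 1/0.31621 = 3.162

3.16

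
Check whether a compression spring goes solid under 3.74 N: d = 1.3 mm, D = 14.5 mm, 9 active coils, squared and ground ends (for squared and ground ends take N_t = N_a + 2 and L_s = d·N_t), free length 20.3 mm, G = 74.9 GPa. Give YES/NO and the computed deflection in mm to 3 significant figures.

k = Gd⁴/(8D³N_a) = (74.9×10³)(1.3⁴)/(8·14.5³·9) = 0.97458 N/mm
N_t = 11; L_s = 1.3·11 = 14.3 mm; δ_solid = L₀ − L_s = 20.3 − 14.3 = 6 mm
δ = F/k = 3.74/0.97458 = 3.8375 mm
δ < δ_solid → spring does not go solid

NO, δ = 3.84 mm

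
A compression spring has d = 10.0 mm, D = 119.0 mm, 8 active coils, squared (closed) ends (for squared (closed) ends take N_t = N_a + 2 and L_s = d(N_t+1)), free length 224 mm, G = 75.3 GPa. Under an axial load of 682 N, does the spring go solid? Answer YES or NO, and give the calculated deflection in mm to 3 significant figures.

k = Gd⁴/(8D³N_a) = (75.3×10³)(10.0⁴)/(8·119.0³·8) = 6.9819 N/mm
N_t = 10; L_s = 10.0·11 = 110 mm; δ_solid = L₀ − L_s = 224 − 110 = 114 mm
δ = F/k = 682/6.9819 = 97.681 mm
δ < δ_solid → spring does not go solid

NO, δ = 97.7 mm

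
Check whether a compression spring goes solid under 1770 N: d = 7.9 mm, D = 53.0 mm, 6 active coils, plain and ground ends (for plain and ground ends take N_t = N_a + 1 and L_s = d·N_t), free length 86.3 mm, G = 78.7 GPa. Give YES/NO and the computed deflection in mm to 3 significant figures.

YES, δ = 41.3 mm

k = Gd⁴/(8D³N_a) = (78.7×10³)(7.9⁴)/(8·53.0³·6) = 42.896 N/mm
N_t = 7; L_s = 7.9·7 = 55.3 mm; δ_solid = L₀ − L_s = 86.3 − 55.3 = 31 mm
δ = F/k = 1770/42.896 = 41.263 mm
δ ≥ δ_solid → spring goes solid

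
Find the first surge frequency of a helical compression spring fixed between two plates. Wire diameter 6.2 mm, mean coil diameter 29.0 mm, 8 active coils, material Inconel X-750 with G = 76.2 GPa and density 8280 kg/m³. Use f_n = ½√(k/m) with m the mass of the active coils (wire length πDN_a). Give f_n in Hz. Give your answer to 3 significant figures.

315 Hz

k = Gd⁴/(8D³N_a) = (76.2×10³)(6.2⁴)/(8·29.0³·8) = 72.135 N/mm = 72135 N/m
Wire length L = πDN_a = π·29.0·8 = 728.85 mm
m = ρ·(πd²/4)·L = 8280 × 30.191×10⁻⁶ m² × 0.72885 m = 0.1822 kg
f_n = ½√(k/m) = 0.5·√(72135/0.1822) = 0.5·√(3.9592e+05) = 314.61 Hz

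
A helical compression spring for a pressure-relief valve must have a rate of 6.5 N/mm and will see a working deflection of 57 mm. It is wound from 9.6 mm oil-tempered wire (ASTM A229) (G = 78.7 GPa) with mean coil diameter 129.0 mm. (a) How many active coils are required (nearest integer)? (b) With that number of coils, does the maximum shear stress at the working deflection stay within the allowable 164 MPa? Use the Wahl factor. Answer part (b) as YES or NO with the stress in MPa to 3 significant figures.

(a) 6 coils; (b) YES, τ_max = 152 MPa

N_a = Gd⁴/(8D³k) = (78.7×10³)(9.6⁴)/(8·129.0³·6.5) = 5.988 → N_a = 6
Actual rate k = Gd⁴/(8D³·6) = 6.4871 N/mm
Working load F = kδ = 6.4871·57 = 369.76 N
C = 129.0/9.6 = 13.4375; K_W = (4C−1)/(4C−4)+0.615/C = 1.1061
τ_max = K_W·8FD/(πd³) = 1.1061·137.29 = 151.85 MPa
τ_max ≤ 164 MPa → acceptable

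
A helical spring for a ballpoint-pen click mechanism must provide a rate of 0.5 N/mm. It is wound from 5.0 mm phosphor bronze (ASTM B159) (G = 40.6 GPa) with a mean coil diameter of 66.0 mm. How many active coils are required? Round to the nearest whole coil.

22

N_a = Gd⁴/(8D³k) = (40.6×10³ × 5.0⁴)/(8 × 66.0³ × 0.5)
    = 2.5375e+07 / 1.14998e+06 = 22.07 → 22 coils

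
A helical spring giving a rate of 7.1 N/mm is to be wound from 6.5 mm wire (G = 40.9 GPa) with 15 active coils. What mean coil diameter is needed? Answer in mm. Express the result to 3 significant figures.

44.1 mm

D = (Gd⁴/(8N_a·k))^(1/3) = (40.9×10³·6.5⁴/(8·15·7.1))^(1/3)
  = (85691.4)^(1/3) = 44.0872 mm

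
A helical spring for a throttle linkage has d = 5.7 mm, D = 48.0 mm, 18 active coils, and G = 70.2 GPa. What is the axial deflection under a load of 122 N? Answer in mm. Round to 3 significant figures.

k = Gd⁴/(8D³N_a) = (70.2×10³)(5.7⁴)/(8·48.0³·18) = 4.6532 N/mm
δ = F/k = 122 / 4.6532 = 26.219 mm

26.2 mm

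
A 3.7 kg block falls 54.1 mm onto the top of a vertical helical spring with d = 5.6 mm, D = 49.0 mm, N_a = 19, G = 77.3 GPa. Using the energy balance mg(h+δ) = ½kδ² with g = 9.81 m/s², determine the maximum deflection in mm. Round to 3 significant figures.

40.1 mm

k = Gd⁴/(8D³N_a) = (77.3×10³)(5.6⁴)/(8·49.0³·19) = 4.2511 N/mm
W = mg = 3.7 × 9.81 = 36.297 N
½kδ² − Wδ − Wh = 0 → δ = (W + √(W² + 2kWh))/k
δ = (36.297 + √(1317.5 + 16695.4))/4.2511 = (36.297 + 134.21)/4.2511 = 40.11 mm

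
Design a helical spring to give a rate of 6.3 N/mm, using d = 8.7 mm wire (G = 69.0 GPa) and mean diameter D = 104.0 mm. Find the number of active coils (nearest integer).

N_a = Gd⁴/(8D³k) = (69.0×10³ × 8.7⁴)/(8 × 104.0³ × 6.3)
    = 3.95299e+08 / 5.66931e+07 = 6.973 → 7 coils

7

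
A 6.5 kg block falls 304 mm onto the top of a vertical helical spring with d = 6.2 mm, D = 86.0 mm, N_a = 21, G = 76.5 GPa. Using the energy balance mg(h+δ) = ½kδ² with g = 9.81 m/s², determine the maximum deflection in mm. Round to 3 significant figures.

k = Gd⁴/(8D³N_a) = (76.5×10³)(6.2⁴)/(8·86.0³·21) = 1.0578 N/mm
W = mg = 6.5 × 9.81 = 63.765 N
½kδ² − Wδ − Wh = 0 → δ = (W + √(W² + 2kWh))/k
δ = (63.765 + √(4066 + 41011.9))/1.0578 = (63.765 + 212.32)/1.0578 = 260.98 mm

261 mm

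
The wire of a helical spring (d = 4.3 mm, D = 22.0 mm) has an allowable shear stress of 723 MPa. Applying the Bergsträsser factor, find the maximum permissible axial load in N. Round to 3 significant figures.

798 N

C = D/d = 22.0/4.3 = 5.1163
K_B = (4C+2)/(4C−3) = 22.465/17.465 = 1.2863
τ_max = K·8FD/(πd³) → F_max = τ_allow·πd³/(8DK)
F_max = 723·π·4.3³/(8·22.0·1.2863) = 1.8059e+05/226.39 = 797.71 N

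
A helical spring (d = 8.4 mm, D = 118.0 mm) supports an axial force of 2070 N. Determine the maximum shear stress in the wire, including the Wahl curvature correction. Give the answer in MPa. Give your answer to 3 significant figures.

1160 MPa

Spring index C = D/d = 118.0/8.4 = 14.0476
K_W = (4C−1)/(4C−4) + 0.615/C = 55.190/52.190 + 0.0438 = 1.1013
τ₀ = 8FD/(πd³) = 8·2070·118.0/(π·8.4³) = 1.95408e+06/1862 = 1049.4 MPa
τ_max = K·τ₀ = 1.1013 × 1049.4 = 1155.7 MPa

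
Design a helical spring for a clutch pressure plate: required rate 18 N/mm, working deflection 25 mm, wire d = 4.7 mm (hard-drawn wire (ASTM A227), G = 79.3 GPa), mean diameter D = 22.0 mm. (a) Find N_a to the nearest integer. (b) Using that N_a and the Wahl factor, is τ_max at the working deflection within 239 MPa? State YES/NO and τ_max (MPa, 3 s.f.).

N_a = Gd⁴/(8D³k) = (79.3×10³)(4.7⁴)/(8·22.0³·18) = 25.24 → N_a = 25
Actual rate k = Gd⁴/(8D³·25) = 18.17 N/mm
Working load F = kδ = 18.17·25 = 454.26 N
C = 22.0/4.7 = 4.6809; K_W = (4C−1)/(4C−4)+0.615/C = 1.3351
τ_max = K_W·8FD/(πd³) = 1.3351·245.12 = 327.27 MPa
τ_max > 239 MPa → exceeds allowable

(a) 25 coils; (b) NO, τ_max = 327 MPa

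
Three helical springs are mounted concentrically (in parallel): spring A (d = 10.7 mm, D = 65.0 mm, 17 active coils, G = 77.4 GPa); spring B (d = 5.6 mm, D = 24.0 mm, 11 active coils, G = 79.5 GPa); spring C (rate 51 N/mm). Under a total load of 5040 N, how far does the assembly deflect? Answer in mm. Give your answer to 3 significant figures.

35.4 mm

k_A = Gd⁴/(8D³N_a) = (77.4×10³)(10.7⁴)/(8·65.0³·17) = 27.164 N/mm
k_B = Gd⁴/(8D³N_a) = (79.5×10³)(5.6⁴)/(8·24.0³·11) = 64.269 N/mm
Parallel: k_eq = 27.164 + 64.269 + 51 = 142.43 N/mm
δ = F/k_eq = 5040/142.43 = 35.385 mm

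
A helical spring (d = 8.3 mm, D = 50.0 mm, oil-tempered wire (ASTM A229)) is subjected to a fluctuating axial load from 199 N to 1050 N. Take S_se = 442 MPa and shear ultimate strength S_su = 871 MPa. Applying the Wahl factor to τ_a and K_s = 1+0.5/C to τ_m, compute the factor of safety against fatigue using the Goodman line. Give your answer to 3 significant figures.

2.27

C = D/d = 50.0/8.3 = 6.0241; K_W = (4C−1)/(4C−4)+0.615/C = 1.2514; K_s = 1+0.5/C = 1.0830
F_a = (F_max−F_min)/2 = 425.5 N; F_m = (F_max+F_min)/2 = 624.5 N
τ_a = K_W·8F_aD/(πd³) = 1.2514 × 94.749 = 118.57 MPa
τ_m = K_s·8F_mD/(πd³) = 1.0830 × 139.06 = 150.6 MPa
Goodman: 1/n_f = τ_a/S_se + τ_m/S_su = 118.57/442 + 150.6/871 = 0.26825 + 0.17291 = 0.44116
n_f = 1/0.44116 = 2.267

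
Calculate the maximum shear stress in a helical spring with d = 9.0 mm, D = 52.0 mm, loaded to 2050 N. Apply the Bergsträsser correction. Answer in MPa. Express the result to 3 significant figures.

Spring index C = D/d = 52.0/9.0 = 5.7778
K_B = (4C+2)/(4C−3) = 25.111/20.111 = 1.2486
τ₀ = 8FD/(πd³) = 8·2050·52.0/(π·9.0³) = 852800/2290.2 = 372.37 MPa
τ_max = K·τ₀ = 1.2486 × 372.37 = 464.94 MPa

465 MPa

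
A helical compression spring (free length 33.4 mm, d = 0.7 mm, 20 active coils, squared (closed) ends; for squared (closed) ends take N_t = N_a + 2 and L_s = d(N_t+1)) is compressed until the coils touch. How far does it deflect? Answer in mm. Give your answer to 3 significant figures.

17.3 mm

N_t = 22; L_s = 0.7·23 = 16.1 mm
δ_solid = L₀ − L_s = 33.4 − 16.1 = 17.3 mm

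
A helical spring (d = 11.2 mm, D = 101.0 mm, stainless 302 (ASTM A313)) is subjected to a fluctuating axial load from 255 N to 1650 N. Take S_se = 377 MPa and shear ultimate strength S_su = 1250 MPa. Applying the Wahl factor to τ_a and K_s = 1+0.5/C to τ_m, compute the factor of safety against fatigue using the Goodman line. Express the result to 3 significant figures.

1.85

C = D/d = 101.0/11.2 = 9.0179; K_W = (4C−1)/(4C−4)+0.615/C = 1.1617; K_s = 1+0.5/C = 1.0554
F_a = (F_max−F_min)/2 = 697.5 N; F_m = (F_max+F_min)/2 = 952.5 N
τ_a = K_W·8F_aD/(πd³) = 1.1617 × 127.69 = 148.34 MPa
τ_m = K_s·8F_mD/(πd³) = 1.0554 × 174.37 = 184.04 MPa
Goodman: 1/n_f = τ_a/S_se + τ_m/S_su = 148.34/377 + 184.04/1250 = 0.39348 + 0.14723 = 0.54071
n_f = 1/0.54071 = 1.849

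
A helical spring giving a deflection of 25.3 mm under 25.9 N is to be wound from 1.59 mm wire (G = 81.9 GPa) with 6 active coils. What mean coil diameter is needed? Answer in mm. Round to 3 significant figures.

Required rate k = F/δ = 25.9/25.3 = 1.0237 N/mm
D = (Gd⁴/(8N_a·k))^(1/3) = (81.9×10³·1.59⁴/(8·6·1.0237))^(1/3)
  = (10652.5)^(1/3) = 22.0031 mm

22.0 mm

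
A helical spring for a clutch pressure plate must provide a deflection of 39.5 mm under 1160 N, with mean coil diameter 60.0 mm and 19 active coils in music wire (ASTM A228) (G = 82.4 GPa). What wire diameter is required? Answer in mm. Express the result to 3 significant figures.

Required rate k = F/δ = 1160/39.5 = 29.367 N/mm
d = (8D³N_a·k / G)^(1/4) = (8·60.0³·19·29.367 / (82.4×10³))^0.25
  = (11701)^0.25 = 10.4006 mm

10.4 mm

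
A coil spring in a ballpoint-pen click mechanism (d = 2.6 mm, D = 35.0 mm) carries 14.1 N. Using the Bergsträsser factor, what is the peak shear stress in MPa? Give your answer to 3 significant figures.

78.5 MPa

Spring index C = D/d = 35.0/2.6 = 13.4615
K_B = (4C+2)/(4C−3) = 55.846/50.846 = 1.0983
τ₀ = 8FD/(πd³) = 8·14.1·35.0/(π·2.6³) = 3948/55.217 = 71.5 MPa
τ_max = K·τ₀ = 1.0983 × 71.5 = 78.531 MPa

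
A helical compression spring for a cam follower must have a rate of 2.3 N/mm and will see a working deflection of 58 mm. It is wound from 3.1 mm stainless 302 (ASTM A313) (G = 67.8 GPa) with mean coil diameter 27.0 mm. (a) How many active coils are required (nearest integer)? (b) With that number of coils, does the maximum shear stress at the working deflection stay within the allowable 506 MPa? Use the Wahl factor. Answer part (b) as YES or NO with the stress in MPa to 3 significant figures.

N_a = Gd⁴/(8D³k) = (67.8×10³)(3.1⁴)/(8·27.0³·2.3) = 17.29 → N_a = 17
Actual rate k = Gd⁴/(8D³·17) = 2.3391 N/mm
Working load F = kδ = 2.3391·58 = 135.67 N
C = 27.0/3.1 = 8.7097; K_W = (4C−1)/(4C−4)+0.615/C = 1.1679
τ_max = K_W·8FD/(πd³) = 1.1679·313.11 = 365.68 MPa
τ_max ≤ 506 MPa → acceptable

(a) 17 coils; (b) YES, τ_max = 366 MPa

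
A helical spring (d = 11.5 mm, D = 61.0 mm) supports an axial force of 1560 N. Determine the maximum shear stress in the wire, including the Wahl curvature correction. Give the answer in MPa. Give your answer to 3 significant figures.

Spring index C = D/d = 61.0/11.5 = 5.3043
K_W = (4C−1)/(4C−4) + 0.615/C = 20.217/17.217 + 0.1159 = 1.2902
τ₀ = 8FD/(πd³) = 8·1560·61.0/(π·11.5³) = 761280/4778 = 159.33 MPa
τ_max = K·τ₀ = 1.2902 × 159.33 = 205.57 MPa

206 MPa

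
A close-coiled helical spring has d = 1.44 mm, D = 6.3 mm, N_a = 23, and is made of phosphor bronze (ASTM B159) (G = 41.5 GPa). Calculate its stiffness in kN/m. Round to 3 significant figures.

k = Gd⁴/(8D³N_a) = (41.5×10³ × 1.44⁴) / (8 × 6.3³ × 23)
  = 178442 / 46008.6 = 3.8785 N/mm

3.88 kN/m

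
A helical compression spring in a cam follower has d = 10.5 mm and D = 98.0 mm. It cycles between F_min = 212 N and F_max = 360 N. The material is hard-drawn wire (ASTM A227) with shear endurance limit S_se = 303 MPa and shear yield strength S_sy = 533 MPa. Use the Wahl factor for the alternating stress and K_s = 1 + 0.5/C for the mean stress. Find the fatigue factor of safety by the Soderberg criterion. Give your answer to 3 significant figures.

C = D/d = 98.0/10.5 = 9.3333; K_W = (4C−1)/(4C−4)+0.615/C = 1.1559; K_s = 1+0.5/C = 1.0536
F_a = (F_max−F_min)/2 = 74 N; F_m = (F_max+F_min)/2 = 286 N
τ_a = K_W·8F_aD/(πd³) = 1.1559 × 15.953 = 18.439 MPa
τ_m = K_s·8F_mD/(πd³) = 1.0536 × 61.654 = 64.957 MPa
Soderberg: 1/n_f = τ_a/S_se + τ_m/S_sy = 18.439/303 + 64.957/533 = 0.06086 + 0.12187 = 0.18273
n_f = 1/0.18273 = 5.473

5.47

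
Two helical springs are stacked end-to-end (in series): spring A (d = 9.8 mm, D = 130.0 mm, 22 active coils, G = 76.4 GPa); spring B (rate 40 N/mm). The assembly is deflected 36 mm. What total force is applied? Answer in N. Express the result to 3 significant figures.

62.7 N

k_A = Gd⁴/(8D³N_a) = (76.4×10³)(9.8⁴)/(8·130.0³·22) = 1.8224 N/mm
Series: 1/k_eq = 1/1.8224 + 1/40 = 0.57371; k_eq = 1.743 N/mm
F = k_eq·δ = 1.743·36 = 62.749 N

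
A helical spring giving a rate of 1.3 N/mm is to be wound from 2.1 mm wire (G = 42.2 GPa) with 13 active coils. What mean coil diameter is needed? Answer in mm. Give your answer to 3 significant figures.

D = (Gd⁴/(8N_a·k))^(1/3) = (42.2×10³·2.1⁴/(8·13·1.3))^(1/3)
  = (6070.34)^(1/3) = 18.2419 mm

18.2 mm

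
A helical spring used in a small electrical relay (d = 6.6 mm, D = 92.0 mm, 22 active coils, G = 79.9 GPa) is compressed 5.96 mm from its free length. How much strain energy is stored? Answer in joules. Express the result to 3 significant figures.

0.0196 J

k = Gd⁴/(8D³N_a) = (79.9×10³)(6.6⁴)/(8·92.0³·22) = 1.1062 N/mm
U = ½kδ² = 0.5 × 1.1062 × 5.96² = 19.648 N·mm = 0.019648 J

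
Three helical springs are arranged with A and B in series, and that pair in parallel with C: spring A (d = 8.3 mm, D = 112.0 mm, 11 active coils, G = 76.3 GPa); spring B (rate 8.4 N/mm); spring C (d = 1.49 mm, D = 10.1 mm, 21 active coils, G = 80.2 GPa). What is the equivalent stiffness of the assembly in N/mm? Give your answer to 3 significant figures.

k_A = Gd⁴/(8D³N_a) = (76.3×10³)(8.3⁴)/(8·112.0³·11) = 2.9289 N/mm
k_C = Gd⁴/(8D³N_a) = (80.2×10³)(1.49⁴)/(8·10.1³·21) = 2.2837 N/mm
Springs A,B series: k_AB = 1/(1/2.9289+1/8.4) = 2.1717 N/mm; parallel with C: k_eq = 2.1717+2.2837 = 4.4554 N/mm

4.46 N/mm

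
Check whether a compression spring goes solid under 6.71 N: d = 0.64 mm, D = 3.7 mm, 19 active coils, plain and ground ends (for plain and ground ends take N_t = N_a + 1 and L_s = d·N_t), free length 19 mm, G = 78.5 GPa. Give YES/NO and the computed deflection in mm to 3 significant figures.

NO, δ = 3.92 mm

k = Gd⁴/(8D³N_a) = (78.5×10³)(0.64⁴)/(8·3.7³·19) = 1.7106 N/mm
N_t = 20; L_s = 0.64·20 = 12.8 mm; δ_solid = L₀ − L_s = 19 − 12.8 = 6.2 mm
δ = F/k = 6.71/1.7106 = 3.9227 mm
δ < δ_solid → spring does not go solid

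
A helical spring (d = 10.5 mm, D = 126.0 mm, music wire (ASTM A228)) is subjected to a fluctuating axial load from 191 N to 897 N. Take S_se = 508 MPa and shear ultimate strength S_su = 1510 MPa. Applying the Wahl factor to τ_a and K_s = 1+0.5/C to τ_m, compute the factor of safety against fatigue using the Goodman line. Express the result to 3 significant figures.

3.13

C = D/d = 126.0/10.5 = 12.0000; K_W = (4C−1)/(4C−4)+0.615/C = 1.1194; K_s = 1+0.5/C = 1.0417
F_a = (F_max−F_min)/2 = 353 N; F_m = (F_max+F_min)/2 = 544 N
τ_a = K_W·8F_aD/(πd³) = 1.1194 × 97.84 = 109.53 MPa
τ_m = K_s·8F_mD/(πd³) = 1.0417 × 150.78 = 157.06 MPa
Goodman: 1/n_f = τ_a/S_se + τ_m/S_su = 109.53/508 + 157.06/1510 = 0.21560 + 0.10401 = 0.31962
n_f = 1/0.31962 = 3.129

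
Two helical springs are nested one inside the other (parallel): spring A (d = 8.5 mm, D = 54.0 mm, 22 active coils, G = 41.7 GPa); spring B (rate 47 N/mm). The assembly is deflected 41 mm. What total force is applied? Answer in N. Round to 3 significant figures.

2250 N

k_A = Gd⁴/(8D³N_a) = (41.7×10³)(8.5⁴)/(8·54.0³·22) = 7.8545 N/mm
Parallel: k_eq = 7.8545 + 47 = 54.854 N/mm
F = k_eq·δ = 54.854·41 = 2249 N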